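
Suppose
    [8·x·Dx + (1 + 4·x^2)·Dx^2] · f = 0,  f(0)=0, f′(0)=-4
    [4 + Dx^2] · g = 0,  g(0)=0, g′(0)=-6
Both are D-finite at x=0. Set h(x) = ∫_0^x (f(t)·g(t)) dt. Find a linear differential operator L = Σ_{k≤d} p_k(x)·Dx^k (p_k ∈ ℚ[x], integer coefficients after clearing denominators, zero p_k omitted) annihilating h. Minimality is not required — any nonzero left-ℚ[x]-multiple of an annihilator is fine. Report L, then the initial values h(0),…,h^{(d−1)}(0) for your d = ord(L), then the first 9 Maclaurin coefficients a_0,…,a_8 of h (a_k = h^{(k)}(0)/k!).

f: a_k = 0, -4, 0, 16/3, 0, -64/5, 0, 256/7, 0, …
g: a_k = 0, -6, 0, 4, 0, -4/5, 0, 8/105, 0, …
Sym-product of L_f,L_g gives L₀ (≤ ord 4).
h=∫₀ˣh₀: take L = L₀·Dx.
L = (80 + 832·x^2 + 1408·x^4 + 2048·x^6 + 2048·x^8)·Dx + (96·x + 640·x^3 + 1536·x^5 + 2048·x^7)·Dx^2 + (24 + 256·x^2 + 576·x^4 + 1024·x^6 + 1024·x^8)·Dx^3 + (24·x + 160·x^3 + 384·x^5 + 512·x^7)·Dx^4 + (1 + 12·x^2 + 56·x^4 + 128·x^6 + 128·x^8)·Dx^5  (order 5).
h: a_k = 0, 0, 0, 8, 0, -48/5, 0, 304/21, 0, …
ICs: h(0) = 0, h′(0) = 0, h′′(0) = 0, h′′′(0) = 48, h′′′′(0) = 0.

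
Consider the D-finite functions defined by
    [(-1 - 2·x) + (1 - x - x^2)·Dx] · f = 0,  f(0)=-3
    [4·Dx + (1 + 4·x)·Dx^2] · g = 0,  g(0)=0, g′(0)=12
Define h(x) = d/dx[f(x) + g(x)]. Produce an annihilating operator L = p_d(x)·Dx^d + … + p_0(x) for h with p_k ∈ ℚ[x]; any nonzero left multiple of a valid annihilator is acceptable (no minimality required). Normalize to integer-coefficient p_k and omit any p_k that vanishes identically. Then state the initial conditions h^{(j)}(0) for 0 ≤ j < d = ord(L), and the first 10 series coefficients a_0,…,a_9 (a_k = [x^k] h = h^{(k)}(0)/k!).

f: a_k = -3, -3, -6, -9, -15, -24, -39, -63, -102, -165, …
g: a_k = 0, 12, -24, 64, -192, 3072/5, -2048, 49152/7, -24576, 262144/3, …
h₀=f+g: left-lcm gives L₀, ord ≤ 3.
h₀' ⇒ L via d/dx closure of L₀.
L = (100 + 272·x + 392·x^2 + 144·x^3 + 96·x^4) + (-7 + 96·x + 434·x^2 + 540·x^3 + 304·x^4 + 160·x^5)·Dx + (-4 - 25·x - 28·x^2 + 46·x^3 + 73·x^4 + 76·x^5 + 32·x^6)·Dx^2  (order 2).
h: a_k = 9, -60, 165, -828, 2952, -12522, 48711, -197424, 784947, -3148398, …
ICs: h(0) = 9, h′(0) = -60.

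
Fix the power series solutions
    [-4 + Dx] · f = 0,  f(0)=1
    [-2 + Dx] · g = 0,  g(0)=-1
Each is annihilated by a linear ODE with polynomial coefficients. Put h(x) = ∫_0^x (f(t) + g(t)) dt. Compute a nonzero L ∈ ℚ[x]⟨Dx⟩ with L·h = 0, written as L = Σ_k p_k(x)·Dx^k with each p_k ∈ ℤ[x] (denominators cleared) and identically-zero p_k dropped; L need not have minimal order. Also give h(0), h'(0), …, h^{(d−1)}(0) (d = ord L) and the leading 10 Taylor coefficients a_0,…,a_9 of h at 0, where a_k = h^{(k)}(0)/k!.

f: a_k = 1, 4, 8, 32/3, 32/3, 128/15, 256/45, 1024/315, 512/315, 2048/2835, …
g: a_k = -1, -2, -2, -4/3, -2/3, -4/15, -4/45, -8/315, -2/315, -4/2835, …
h₀=f+g: left-lcm gives L₀, ord ≤ 2.
h=∫h₀ ⇒ L = L₀·Dx.
L = 8·Dx - 6·Dx^2 + Dx^3  (order 3).
h: a_k = 0, 0, 1, 2, 7/3, 2, 62/45, 4/5, 127/315, 34/189, …
ICs: h(0) = 0, h′(0) = 0, h′′(0) = 2.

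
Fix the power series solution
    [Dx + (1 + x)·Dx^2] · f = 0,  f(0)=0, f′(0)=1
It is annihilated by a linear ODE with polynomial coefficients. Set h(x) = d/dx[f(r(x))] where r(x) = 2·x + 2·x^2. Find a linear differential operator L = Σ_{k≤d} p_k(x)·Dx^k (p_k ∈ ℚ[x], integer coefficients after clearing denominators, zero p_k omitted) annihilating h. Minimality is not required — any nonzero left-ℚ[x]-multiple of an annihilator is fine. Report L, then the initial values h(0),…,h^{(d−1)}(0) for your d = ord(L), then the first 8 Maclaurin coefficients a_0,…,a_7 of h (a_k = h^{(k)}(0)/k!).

f: a_k = 0, 1, -1/2, 1/3, -1/4, 1/5, -1/6, 1/7, …
h₀=f(r): pull back L_f along r ⇒ L₀.
Differentiate: ansatz ord ≤ ord L₀ ⇒ L.
L = (4·x + 4·x^2) + (1 + 4·x + 6·x^2 + 4·x^3)·Dx  (order 1).
h: a_k = 2, 0, -4, 8, -8, 0, 16, -32, …
ICs: h(0) = 2.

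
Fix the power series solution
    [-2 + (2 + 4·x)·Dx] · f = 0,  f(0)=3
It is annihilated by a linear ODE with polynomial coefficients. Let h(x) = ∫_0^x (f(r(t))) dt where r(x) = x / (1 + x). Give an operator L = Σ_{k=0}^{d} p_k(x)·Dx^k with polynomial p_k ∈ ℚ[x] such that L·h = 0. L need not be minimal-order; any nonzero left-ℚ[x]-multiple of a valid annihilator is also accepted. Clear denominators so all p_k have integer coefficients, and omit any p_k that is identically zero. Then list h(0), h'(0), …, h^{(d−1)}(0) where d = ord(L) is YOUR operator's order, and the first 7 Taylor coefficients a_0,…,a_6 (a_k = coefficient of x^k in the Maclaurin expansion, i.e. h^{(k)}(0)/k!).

f: a_k = 3, 3, -3/2, 3/2, -15/8, 21/8, -63/16, …
L₀ from L_f via x↦r, Dx↦r'^{-1}Dx.
Integrate: L := L₀·Dx.
L = -Dx + (1 + 4·x + 3·x^2)·Dx^2  (order 2).
h: a_k = 0, 3, 3/2, -3/2, 15/8, -111/40, 75/16, …
ICs: h(0) = 0, h′(0) = 3.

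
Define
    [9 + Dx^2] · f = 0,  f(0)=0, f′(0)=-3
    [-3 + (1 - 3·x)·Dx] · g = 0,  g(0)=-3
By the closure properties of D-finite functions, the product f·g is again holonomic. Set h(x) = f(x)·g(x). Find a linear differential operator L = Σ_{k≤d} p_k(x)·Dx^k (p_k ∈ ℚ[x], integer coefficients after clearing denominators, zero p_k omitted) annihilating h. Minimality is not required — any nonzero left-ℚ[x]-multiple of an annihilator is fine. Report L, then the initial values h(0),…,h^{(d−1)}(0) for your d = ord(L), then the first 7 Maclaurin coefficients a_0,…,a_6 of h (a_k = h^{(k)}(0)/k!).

f: a_k = 0, -3, 0, 9/2, 0, -81/40, 0, …
g: a_k = -3, -9, -27, -81, -243, -729, -2187, …
Sym-product of L_f,L_g gives L₀ (≤ ord 2).
L = (-9 + 27·x) + 6·Dx + (-1 + 3·x)·Dx^2  (order 2).
h: a_k = 0, 9, 27, 135/2, 405/2, 24543/40, 73629/40, …
ICs: h(0) = 0, h′(0) = 9.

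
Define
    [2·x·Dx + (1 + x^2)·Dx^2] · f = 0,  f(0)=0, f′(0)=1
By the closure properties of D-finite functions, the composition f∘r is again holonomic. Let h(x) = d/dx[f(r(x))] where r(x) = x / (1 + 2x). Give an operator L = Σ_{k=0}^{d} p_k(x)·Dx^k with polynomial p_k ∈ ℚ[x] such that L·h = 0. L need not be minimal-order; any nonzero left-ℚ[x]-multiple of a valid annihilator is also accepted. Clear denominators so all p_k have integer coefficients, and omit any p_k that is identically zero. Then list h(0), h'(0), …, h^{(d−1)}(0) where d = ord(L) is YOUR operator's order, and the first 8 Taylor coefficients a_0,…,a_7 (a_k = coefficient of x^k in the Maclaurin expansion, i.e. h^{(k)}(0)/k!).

f: a_k = 0, 1, 0, -1/3, 0, 1/5, 0, -1/7, …
h₀=f(r): pull back L_f along r ⇒ L₀.
h₀' ⇒ L via d/dx closure of L₀.
L = (4 + 10·x) + (1 + 4·x + 5·x^2)·Dx  (order 1).
h: a_k = 1, -4, 11, -24, 41, -44, -29, 336, …
ICs: h(0) = 1.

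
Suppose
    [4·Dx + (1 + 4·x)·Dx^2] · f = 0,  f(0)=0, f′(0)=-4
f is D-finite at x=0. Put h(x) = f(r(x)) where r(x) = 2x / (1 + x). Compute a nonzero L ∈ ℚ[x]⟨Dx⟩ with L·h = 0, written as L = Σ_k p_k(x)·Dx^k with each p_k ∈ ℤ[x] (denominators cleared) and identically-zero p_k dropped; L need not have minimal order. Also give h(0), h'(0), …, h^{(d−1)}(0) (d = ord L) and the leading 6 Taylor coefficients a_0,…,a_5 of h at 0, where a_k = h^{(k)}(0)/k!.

L = (10 + 18·x)·Dx + (1 + 10·x + 9·x^2)·Dx^2  (order 2).
h: a_k = 0, -8, 40, -728/3, 1640, -59048/5, …
ICs: h(0) = 0, h′(0) = -8.

f: a_k = 0, -4, 8, -64/3, 64, -1024/5, …
Change of var in L_f (x↦r) gives L₀.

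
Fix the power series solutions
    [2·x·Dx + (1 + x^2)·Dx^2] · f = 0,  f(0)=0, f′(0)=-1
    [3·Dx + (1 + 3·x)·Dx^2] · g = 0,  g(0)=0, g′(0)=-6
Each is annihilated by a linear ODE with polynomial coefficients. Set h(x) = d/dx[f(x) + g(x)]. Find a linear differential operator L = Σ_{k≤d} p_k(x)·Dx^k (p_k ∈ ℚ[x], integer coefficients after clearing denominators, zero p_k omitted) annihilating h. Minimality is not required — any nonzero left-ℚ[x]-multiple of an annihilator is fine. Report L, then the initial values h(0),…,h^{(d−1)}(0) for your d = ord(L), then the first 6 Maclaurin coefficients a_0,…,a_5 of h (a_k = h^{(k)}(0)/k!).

L = (-6 - 54·x + 18·x^2 + 18·x^3) + (-20 - 12·x - 48·x^2 + 36·x^3 + 36·x^4)·Dx + (-3 - 7·x + 6·x^2 + 2·x^3 + 9·x^4 + 9·x^5)·Dx^2  (order 2).
h: a_k = -7, 18, -53, 162, -487, 1458, …
ICs: h(0) = -7, h′(0) = 18.

f: a_k = 0, -1, 0, 1/3, 0, -1/5, …
g: a_k = 0, -6, 9, -18, 81/2, -486/5, …
L₀ := lclm(L_f,L_g); ord L₀ ≤ 2+2.
h=h₀': d/dx-closure on L₀ ⇒ L.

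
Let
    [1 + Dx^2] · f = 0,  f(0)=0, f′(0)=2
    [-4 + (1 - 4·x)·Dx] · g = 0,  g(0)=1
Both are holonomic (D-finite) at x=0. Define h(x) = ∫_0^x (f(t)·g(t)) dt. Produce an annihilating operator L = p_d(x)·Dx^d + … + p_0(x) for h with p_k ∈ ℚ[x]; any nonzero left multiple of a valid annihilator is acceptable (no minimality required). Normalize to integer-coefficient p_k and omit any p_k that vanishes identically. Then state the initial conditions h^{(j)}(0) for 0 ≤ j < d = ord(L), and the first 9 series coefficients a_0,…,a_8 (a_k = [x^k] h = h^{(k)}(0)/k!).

f: a_k = 0, 2, 0, -1/3, 0, 1/60, 0, -1/2520, 0, …
g: a_k = 1, 4, 16, 64, 256, 1024, 4096, 16384, 65536, …
L₀ := L_f ⊗_s L_g (sym. prod.), ord ≤ 2.
h=∫₀ˣh₀: take L = L₀·Dx.
L = (-1 + 4·x)·Dx + 8·Dx^2 + (-1 + 4·x)·Dx^3  (order 3).
h: a_k = 0, 0, 1, 8/3, 95/12, 76/3, 30401/360, 4343/15, 20429471/20160, …
ICs: h(0) = 0, h′(0) = 0, h′′(0) = 2.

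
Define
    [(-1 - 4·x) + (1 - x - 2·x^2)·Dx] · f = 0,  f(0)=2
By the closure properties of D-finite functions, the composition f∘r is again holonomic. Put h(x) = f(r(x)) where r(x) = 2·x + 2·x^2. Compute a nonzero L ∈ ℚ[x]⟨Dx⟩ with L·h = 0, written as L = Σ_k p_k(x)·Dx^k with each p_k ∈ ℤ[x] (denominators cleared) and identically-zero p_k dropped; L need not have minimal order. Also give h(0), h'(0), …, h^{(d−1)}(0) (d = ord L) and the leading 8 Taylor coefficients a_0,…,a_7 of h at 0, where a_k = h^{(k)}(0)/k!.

L = (2 + 20·x + 48·x^2 + 32·x^3) + (-1 + 2·x + 10·x^2 + 16·x^3 + 8·x^4)·Dx  (order 1).
h: a_k = 2, 4, 28, 128, 616, 2992, 14416, 69632, …
ICs: h(0) = 2.

f: a_k = 2, 2, 6, 10, 22, 42, 86, 170, …
Substitute x→r, Dx→(1/r')Dx; clear ⇒ L₀.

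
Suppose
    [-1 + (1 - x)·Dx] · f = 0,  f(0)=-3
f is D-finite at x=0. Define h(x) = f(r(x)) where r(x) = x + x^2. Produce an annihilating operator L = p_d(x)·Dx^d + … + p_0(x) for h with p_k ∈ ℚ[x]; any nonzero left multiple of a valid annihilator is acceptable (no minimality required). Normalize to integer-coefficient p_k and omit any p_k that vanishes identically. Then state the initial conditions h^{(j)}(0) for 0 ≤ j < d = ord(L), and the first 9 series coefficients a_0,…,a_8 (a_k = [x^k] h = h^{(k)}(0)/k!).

f: a_k = -3, -3, -3, -3, -3, -3, -3, -3, -3, …
L₀ from L_f via x↦r, Dx↦r'^{-1}Dx.
L = (1 + 2·x) + (-1 + x + x^2)·Dx  (order 1).
h: a_k = -3, -3, -6, -9, -15, -24, -39, -63, -102, …
ICs: h(0) = -3.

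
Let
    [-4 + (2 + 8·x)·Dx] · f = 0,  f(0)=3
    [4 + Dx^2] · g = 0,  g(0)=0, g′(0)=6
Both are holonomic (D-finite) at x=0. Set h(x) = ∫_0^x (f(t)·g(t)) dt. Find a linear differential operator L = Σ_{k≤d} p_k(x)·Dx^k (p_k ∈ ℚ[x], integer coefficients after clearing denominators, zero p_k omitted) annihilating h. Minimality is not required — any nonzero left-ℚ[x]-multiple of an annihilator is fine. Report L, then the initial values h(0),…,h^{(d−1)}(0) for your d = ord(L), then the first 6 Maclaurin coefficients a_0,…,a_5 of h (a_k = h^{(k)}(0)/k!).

f: a_k = 3, 6, -6, 12, -30, 84, …
g: a_k = 0, 6, 0, -4, 0, 4/5, …
h₀=f·g: eliminate ⇒ L₀, order ≤ 1·2.
h=∫h₀ ⇒ L = L₀·Dx.
L = (16 + 32·x + 64·x^2)·Dx + (-4 - 16·x)·Dx^2 + (1 + 8·x + 16·x^2)·Dx^3  (order 3).
h: a_k = 0, 0, 9, 12, -12, 48/5, …
ICs: h(0) = 0, h′(0) = 0, h′′(0) = 18.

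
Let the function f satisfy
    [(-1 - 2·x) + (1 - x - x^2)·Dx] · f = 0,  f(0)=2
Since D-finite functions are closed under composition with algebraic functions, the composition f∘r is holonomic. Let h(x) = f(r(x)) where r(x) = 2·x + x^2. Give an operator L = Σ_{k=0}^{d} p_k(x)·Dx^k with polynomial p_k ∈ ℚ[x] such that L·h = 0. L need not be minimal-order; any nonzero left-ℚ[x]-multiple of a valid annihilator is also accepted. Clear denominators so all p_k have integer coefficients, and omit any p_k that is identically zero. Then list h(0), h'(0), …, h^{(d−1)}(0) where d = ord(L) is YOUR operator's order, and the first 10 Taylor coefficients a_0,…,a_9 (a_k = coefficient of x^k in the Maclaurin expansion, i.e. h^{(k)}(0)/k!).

L = (2 + 10·x + 12·x^2 + 4·x^3) + (-1 + 2·x + 5·x^2 + 4·x^3 + x^4)·Dx  (order 1).
h: a_k = 2, 4, 18, 64, 236, 868, 3190, 11728, 43114, 158496, …
ICs: h(0) = 2.

f: a_k = 2, 2, 4, 6, 10, 16, 26, 42, 68, 110, …
f∘r: x↦r, Dx↦Dx/r' in L_f ⇒ L₀.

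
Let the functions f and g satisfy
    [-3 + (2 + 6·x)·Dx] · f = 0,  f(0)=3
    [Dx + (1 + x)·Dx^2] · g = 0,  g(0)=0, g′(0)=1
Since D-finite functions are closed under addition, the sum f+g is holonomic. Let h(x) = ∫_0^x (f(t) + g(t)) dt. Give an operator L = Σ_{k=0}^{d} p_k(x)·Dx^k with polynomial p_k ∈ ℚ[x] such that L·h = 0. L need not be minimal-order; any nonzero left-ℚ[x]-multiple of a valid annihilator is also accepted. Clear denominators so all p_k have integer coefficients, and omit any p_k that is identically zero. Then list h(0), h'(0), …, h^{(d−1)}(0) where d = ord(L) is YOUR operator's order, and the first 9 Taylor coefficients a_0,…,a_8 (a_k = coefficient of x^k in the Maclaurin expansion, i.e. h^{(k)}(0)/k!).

L = (-15 + 9·x)·Dx^2 + (-19 - 6·x + 45·x^2)·Dx^3 + (-2 - 2·x + 18·x^2 + 18·x^3)·Dx^4  (order 4).
h: a_k = 0, 3, 11/4, -31/24, 259/192, -1247/640, 25771/7680, -138293/21504, 1517639/114688, …
ICs: h(0) = 0, h′(0) = 3, h′′(0) = 11/2, h′′′(0) = -31/4.

f: a_k = 3, 9/2, -27/8, 81/16, -1215/128, 5103/256, -45927/1024, 216513/2048, -8444007/32768, …
g: a_k = 0, 1, -1/2, 1/3, -1/4, 1/5, -1/6, 1/7, -1/8, …
L₀ := lclm(L_f,L_g); ord L₀ ≤ 1+2.
∫: right-multiply L₀ by Dx.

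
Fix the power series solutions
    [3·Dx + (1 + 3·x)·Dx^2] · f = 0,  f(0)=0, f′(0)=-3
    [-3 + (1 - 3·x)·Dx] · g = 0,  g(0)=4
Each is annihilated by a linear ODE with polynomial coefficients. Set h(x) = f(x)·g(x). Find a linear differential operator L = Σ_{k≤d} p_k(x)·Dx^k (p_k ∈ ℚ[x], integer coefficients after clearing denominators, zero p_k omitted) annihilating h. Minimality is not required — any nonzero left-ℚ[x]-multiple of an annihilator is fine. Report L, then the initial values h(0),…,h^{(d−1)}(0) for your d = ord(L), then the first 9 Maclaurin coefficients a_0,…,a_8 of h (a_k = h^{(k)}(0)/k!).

f: a_k = 0, -3, 9/2, -9, 81/4, -243/5, 243/2, -2187/7, 6561/8, …
g: a_k = 4, 12, 36, 108, 324, 972, 2916, 8748, 26244, …
f·g: L₀ = L_f ⊗_s L_g, ord ≤ 2·1.
L = 9 + (3 + 27·x)·Dx + (-1 + 9·x^2)·Dx^2  (order 2).
h: a_k = 0, -12, -18, -90, -189, -3807/5, -8991/5, -232551/35, -1165671/70, …
ICs: h(0) = 0, h′(0) = -12.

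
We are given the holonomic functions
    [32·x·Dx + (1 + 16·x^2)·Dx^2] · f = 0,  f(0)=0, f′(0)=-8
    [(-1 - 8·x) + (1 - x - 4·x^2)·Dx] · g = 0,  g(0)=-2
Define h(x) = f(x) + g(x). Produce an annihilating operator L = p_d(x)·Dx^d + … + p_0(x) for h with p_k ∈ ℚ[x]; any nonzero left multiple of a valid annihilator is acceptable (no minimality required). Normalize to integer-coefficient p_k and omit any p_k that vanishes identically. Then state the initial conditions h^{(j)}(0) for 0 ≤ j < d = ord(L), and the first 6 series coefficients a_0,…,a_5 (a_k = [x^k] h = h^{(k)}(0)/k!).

L = (160 - 640·x - 14848·x^2 - 36864·x^3 - 178176·x^4 - 98304·x^6)·Dx + (-43 - 336·x - 16·x^2 - 3072·x^3 - 35072·x^4 - 124928·x^5 - 12288·x^6 - 98304·x^7)·Dx^2 + (5 + 23·x + 272·x^2 + 16·x^3 + 2368·x^4 - 5888·x^5 - 12288·x^6 - 4096·x^7 - 16384·x^8)·Dx^3  (order 3).
h: a_k = -2, -10, -10, 74/3, -58, -2698/5, …
ICs: h(0) = -2, h′(0) = -10, h′′(0) = -20.

f: a_k = 0, -8, 0, 128/3, 0, -2048/5, …
g: a_k = -2, -2, -10, -18, -58, -130, …
Sum ⇒ L₀ = lclm(L_f,L_g) in ℚ(x)⟨Dx⟩.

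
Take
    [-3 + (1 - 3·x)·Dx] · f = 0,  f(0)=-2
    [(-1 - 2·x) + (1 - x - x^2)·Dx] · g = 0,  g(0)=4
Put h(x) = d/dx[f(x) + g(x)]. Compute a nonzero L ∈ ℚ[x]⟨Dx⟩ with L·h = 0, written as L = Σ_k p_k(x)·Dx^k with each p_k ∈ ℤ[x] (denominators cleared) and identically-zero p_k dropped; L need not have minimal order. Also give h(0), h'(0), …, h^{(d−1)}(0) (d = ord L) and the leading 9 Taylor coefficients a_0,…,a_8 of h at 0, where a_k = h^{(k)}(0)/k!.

f: a_k = -2, -6, -18, -54, -162, -486, -1458, -4374, -13122, …
g: a_k = 4, 4, 8, 12, 20, 32, 52, 84, 136, …
h₀=f+g: left-lcm gives L₀, ord ≤ 2.
h=h₀': d/dx-closure on L₀ ⇒ L.
L = (54 + 72·x + 216·x^2 - 72·x^3 + 54·x^4) + (-18 - 30·x + 90·x^2 + 120·x^3 - 45·x^4 + 54·x^5)·Dx + (1 + 2·x - 25·x^2 + 30·x^3 - 3·x^5 + 9·x^6)·Dx^2  (order 2).
h: a_k = -2, -20, -126, -568, -2270, -8436, -30030, -103888, -352314, …
ICs: h(0) = -2, h′(0) = -20.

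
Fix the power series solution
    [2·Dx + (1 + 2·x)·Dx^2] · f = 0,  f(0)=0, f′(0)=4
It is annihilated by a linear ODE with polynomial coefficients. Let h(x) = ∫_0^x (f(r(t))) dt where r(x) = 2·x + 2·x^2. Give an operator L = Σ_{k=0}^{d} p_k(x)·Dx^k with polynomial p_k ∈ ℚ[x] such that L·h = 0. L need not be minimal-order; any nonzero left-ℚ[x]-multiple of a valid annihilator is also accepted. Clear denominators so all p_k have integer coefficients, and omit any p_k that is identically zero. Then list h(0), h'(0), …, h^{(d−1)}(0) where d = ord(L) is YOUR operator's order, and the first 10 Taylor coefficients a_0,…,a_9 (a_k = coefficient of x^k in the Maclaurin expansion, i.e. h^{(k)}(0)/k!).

f: a_k = 0, 4, -4, 16/3, -8, 64/5, -64/3, 256/7, -64, 1024/9, …
Change of var in L_f (x↦r) gives L₀.
∫: right-multiply L₀ by Dx.
L = 2·Dx^2 + (1 + 2·x)·Dx^3  (order 3).
h: a_k = 0, 0, 4, -8/3, 8/3, -16/5, 64/15, -128/21, 64/7, -128/9, …
ICs: h(0) = 0, h′(0) = 0, h′′(0) = 8.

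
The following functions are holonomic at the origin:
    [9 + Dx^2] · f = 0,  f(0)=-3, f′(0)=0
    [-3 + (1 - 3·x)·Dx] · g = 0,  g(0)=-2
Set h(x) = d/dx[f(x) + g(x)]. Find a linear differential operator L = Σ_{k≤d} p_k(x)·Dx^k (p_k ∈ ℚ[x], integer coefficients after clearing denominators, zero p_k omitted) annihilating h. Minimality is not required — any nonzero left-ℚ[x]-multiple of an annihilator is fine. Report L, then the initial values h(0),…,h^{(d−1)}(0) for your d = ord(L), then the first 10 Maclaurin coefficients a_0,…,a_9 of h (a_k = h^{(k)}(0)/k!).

L = (702 - 324·x + 486·x^2) + (-63 + 243·x - 243·x^2 + 243·x^3)·Dx + (78 - 36·x + 54·x^2)·Dx^2 + (-7 + 27·x - 27·x^2 + 27·x^3)·Dx^3  (order 3).
h: a_k = -6, -9, -162, -1377/2, -2430, -349191/40, -30618, -58788747/560, -354294, -5290788213/4480, …
ICs: h(0) = -6, h′(0) = -9, h′′(0) = -324.

f: a_k = -3, 0, 27/2, 0, -81/8, 0, 243/80, 0, -2187/4480, 0, …
g: a_k = -2, -6, -18, -54, -162, -486, -1458, -4374, -13122, -39366, …
L₀ := lclm(L_f,L_g); ord L₀ ≤ 2+1.
h₀' ⇒ L via d/dx closure of L₀.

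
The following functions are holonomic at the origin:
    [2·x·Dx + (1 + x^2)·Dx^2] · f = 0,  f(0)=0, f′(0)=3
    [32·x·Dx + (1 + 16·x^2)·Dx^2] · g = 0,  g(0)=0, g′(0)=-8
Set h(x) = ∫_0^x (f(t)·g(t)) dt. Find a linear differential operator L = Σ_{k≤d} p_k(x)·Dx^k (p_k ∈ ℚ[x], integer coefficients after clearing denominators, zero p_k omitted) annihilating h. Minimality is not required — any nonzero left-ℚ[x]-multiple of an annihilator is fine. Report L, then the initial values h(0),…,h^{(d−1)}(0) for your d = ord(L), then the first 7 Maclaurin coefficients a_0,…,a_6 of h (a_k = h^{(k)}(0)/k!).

f: a_k = 0, 3, 0, -1, 0, 3/5, 0, …
g: a_k = 0, -8, 0, 128/3, 0, -2048/5, 0, …
h₀=f·g: eliminate ⇒ L₀, order ≤ 2·2.
Integrate: L := L₀·Dx.
L = (-384·x - 10880·x^3 - 16384·x^5 + 34816·x^7 + 98304·x^9)·Dx^2 + (-68 - 3916·x^2 - 19584·x^4 - 14336·x^6 + 121856·x^8 + 147456·x^10)·Dx^3 + (-136·x - 2632·x^3 - 6528·x^5 + 16448·x^7 + 69632·x^9 + 49152·x^11)·Dx^4 + (-1 - 34·x^2 - 305·x^4 + 4880·x^8 + 8704·x^10 + 4096·x^12)·Dx^5  (order 5).
h: a_k = 0, 0, 0, -8, 0, 136/5, 0, …
ICs: h(0) = 0, h′(0) = 0, h′′(0) = 0, h′′′(0) = -48, h′′′′(0) = 0.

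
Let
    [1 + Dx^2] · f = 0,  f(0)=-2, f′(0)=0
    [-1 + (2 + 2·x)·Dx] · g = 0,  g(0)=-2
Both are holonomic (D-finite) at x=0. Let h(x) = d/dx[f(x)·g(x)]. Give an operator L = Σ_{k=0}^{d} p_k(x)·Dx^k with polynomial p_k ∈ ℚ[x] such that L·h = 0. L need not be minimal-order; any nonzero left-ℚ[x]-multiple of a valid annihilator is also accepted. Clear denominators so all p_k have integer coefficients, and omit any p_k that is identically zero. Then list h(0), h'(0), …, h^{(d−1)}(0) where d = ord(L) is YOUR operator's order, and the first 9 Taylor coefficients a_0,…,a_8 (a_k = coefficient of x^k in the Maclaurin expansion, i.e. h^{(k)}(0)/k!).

f: a_k = -2, 0, 1, 0, -1/12, 0, 1/360, 0, -1/20160, …
g: a_k = -2, -1, 1/4, -1/8, 5/64, -7/128, 21/512, -33/1024, 429/16384, …
h₀=f·g: eliminate ⇒ L₀, order ≤ 2·1.
h=h₀': d/dx-closure on L₀ ⇒ L.
L = (53 + 144·x + 136·x^2 + 64·x^3 + 16·x^4) + (-4 - 36·x - 48·x^2 - 16·x^3)·Dx + (28 + 88·x + 108·x^2 + 64·x^3 + 16·x^4)·Dx^2  (order 2).
h: a_k = 2, -5, -9/4, 25/24, 65/192, -349/1920, 2807/23040, -44047/322560, 80889/573440, …
ICs: h(0) = 2, h′(0) = -5.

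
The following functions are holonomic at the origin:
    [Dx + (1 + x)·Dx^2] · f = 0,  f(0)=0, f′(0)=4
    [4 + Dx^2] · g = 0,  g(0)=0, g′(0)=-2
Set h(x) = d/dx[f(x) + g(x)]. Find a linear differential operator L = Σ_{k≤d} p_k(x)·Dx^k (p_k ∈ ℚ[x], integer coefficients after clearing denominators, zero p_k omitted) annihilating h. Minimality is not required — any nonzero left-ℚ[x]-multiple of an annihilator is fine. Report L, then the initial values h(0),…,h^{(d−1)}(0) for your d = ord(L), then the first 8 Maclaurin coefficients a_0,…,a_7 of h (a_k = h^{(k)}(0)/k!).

f: a_k = 0, 4, -2, 4/3, -1, 4/5, -2/3, 4/7, …
g: a_k = 0, -2, 0, 4/3, 0, -4/15, 0, 8/315, …
L₀ := lclm(L_f,L_g); ord L₀ ≤ 2+2.
h=h₀': d/dx-closure on L₀ ⇒ L.
L = (20 + 16·x + 8·x^2) + (12 + 28·x + 24·x^2 + 8·x^3)·Dx + (5 + 4·x + 2·x^2)·Dx^2 + (3 + 7·x + 6·x^2 + 2·x^3)·Dx^3  (order 3).
h: a_k = 2, -4, 8, -4, 8/3, -4, 188/45, -4, …
ICs: h(0) = 2, h′(0) = -4, h′′(0) = 16.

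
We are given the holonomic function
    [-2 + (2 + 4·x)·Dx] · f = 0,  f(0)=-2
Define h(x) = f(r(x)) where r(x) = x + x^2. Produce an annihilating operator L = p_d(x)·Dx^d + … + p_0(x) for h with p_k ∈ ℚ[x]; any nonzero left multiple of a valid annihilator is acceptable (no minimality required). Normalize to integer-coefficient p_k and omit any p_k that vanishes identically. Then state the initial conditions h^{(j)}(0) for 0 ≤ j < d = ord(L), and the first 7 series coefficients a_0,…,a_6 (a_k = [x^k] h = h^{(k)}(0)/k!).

L = (-1 - 2·x) + (1 + 2·x + 2·x^2)·Dx  (order 1).
h: a_k = -2, -2, -1, 1, -3/4, 1/4, 3/8, …
ICs: h(0) = -2.

f: a_k = -2, -2, 1, -1, 5/4, -7/4, 21/8, …
Change of var in L_f (x↦r) gives L₀.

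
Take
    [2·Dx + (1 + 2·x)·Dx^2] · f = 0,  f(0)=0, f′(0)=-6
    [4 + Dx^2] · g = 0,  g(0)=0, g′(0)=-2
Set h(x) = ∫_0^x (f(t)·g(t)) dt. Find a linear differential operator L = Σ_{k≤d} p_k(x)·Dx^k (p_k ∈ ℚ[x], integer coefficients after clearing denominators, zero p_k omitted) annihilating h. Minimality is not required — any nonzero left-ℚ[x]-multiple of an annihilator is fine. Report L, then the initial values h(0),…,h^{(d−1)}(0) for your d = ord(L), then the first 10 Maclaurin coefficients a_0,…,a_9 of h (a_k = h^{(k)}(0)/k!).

L = (-48 + 192·x + 1216·x^2 + 2048·x^3 + 1024·x^4)·Dx + (32 + 320·x + 768·x^2 + 512·x^3)·Dx^2 + (160·x + 672·x^2 + 1024·x^3 + 512·x^4)·Dx^3 + (8 + 80·x + 192·x^2 + 128·x^3)·Dx^4 + (3 + 28·x + 92·x^2 + 128·x^3 + 64·x^4)·Dx^5  (order 5).
h: a_k = 0, 0, 0, 4, -3, 8/5, -8/3, 88/21, -31/5, 1808/189, …
ICs: h(0) = 0, h′(0) = 0, h′′(0) = 0, h′′′(0) = 24, h′′′′(0) = -72.

f: a_k = 0, -6, 6, -8, 12, -96/5, 32, -384/7, 96, -512/3, …
g: a_k = 0, -2, 0, 4/3, 0, -4/15, 0, 8/315, 0, -4/2835, …
L₀ := L_f ⊗_s L_g (sym. prod.), ord ≤ 4.
Integrate: L := L₀·Dx.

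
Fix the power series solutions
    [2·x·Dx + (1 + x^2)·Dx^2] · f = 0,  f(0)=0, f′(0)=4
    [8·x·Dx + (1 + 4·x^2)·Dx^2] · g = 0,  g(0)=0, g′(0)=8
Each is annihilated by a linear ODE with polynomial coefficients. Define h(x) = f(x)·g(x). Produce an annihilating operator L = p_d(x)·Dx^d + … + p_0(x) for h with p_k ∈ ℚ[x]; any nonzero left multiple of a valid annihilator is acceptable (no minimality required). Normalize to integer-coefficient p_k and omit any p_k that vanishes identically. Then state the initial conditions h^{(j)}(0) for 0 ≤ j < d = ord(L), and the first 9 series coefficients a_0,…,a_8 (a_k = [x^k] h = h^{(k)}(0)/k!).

f: a_k = 0, 4, 0, -4/3, 0, 4/5, 0, -4/7, 0, …
g: a_k = 0, 8, 0, -32/3, 0, 128/5, 0, -512/7, 0, …
f·g: L₀ = L_f ⊗_s L_g, ord ≤ 2·2.
L = (-96·x - 800·x^3 - 1024·x^5 + 640·x^7 + 1536·x^9)·Dx + (-20 - 412·x^2 - 1440·x^4 - 896·x^6 + 2240·x^8 + 2304·x^10)·Dx^2 + (-40·x - 280·x^3 - 480·x^5 + 272·x^7 + 1280·x^9 + 768·x^11)·Dx^3 + (-1 - 10·x^2 - 29·x^4 + 116·x^8 + 160·x^10 + 64·x^12)·Dx^4  (order 4).
h: a_k = 0, 0, 32, 0, -160/3, 0, 5536/45, 0, -7136/21, …
ICs: h(0) = 0, h′(0) = 0, h′′(0) = 64, h′′′(0) = 0.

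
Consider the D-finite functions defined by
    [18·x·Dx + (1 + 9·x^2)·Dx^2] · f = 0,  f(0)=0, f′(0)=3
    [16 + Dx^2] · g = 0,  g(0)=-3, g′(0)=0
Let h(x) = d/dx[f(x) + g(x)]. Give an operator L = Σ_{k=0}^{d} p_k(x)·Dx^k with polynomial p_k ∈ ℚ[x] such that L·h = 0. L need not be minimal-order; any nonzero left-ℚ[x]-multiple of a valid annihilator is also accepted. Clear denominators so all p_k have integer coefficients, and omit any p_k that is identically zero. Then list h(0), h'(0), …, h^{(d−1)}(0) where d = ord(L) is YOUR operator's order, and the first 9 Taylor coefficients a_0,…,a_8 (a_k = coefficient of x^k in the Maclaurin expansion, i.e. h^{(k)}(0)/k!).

L = (-13248·x + 181440·x^3 + 186624·x^5) + (-16 + 6048·x^2 + 66096·x^4 + 93312·x^6)·Dx + (-828·x + 11340·x^3 + 11664·x^5)·Dx^2 + (-1 + 378·x^2 + 4131·x^4 + 5832·x^6)·Dx^3  (order 3).
h: a_k = 3, 48, -27, -128, 243, 512/5, -2187, -4096/105, 19683, …
ICs: h(0) = 3, h′(0) = 48, h′′(0) = -54.

f: a_k = 0, 3, 0, -9, 0, 243/5, 0, -2187/7, 0, …
g: a_k = -3, 0, 24, 0, -32, 0, 256/15, 0, -512/105, …
f+g: L₀ = lclm(L_f,L_g), ord ≤ 2+2.
h=h₀': d/dx-closure on L₀ ⇒ L.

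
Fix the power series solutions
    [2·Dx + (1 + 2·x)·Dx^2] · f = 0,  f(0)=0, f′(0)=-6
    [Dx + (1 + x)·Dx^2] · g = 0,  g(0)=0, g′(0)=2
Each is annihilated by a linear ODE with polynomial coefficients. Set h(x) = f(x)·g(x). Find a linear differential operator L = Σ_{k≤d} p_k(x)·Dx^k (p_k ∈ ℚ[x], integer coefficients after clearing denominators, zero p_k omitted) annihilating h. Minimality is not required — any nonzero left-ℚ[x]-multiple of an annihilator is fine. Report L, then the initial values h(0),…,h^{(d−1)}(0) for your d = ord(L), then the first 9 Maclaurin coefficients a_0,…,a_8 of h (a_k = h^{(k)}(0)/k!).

L = (20 + 48·x + 32·x^2)·Dx + (66 + 268·x + 360·x^2 + 160·x^3)·Dx^2 + (32 + 180·x + 372·x^2 + 336·x^3 + 112·x^4)·Dx^3 + (3 + 22·x + 63·x^2 + 88·x^3 + 60·x^4 + 16·x^5)·Dx^4  (order 4).
h: a_k = 0, 0, -12, 18, -26, 39, -917/15, 498/5, -1172/7, …
ICs: h(0) = 0, h′(0) = 0, h′′(0) = -24, h′′′(0) = 108.

f: a_k = 0, -6, 6, -8, 12, -96/5, 32, -384/7, 96, …
g: a_k = 0, 2, -1, 2/3, -1/2, 2/5, -1/3, 2/7, -1/4, …
Product ⇒ symmetric product L₀, ord ≤ 4.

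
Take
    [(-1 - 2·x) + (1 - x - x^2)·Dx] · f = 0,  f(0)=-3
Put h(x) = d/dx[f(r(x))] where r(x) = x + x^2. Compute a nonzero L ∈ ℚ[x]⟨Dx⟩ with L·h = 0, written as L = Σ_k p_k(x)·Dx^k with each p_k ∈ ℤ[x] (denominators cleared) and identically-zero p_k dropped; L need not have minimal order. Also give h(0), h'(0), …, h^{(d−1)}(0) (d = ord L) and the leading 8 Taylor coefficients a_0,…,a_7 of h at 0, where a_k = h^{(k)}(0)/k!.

f: a_k = -3, -3, -6, -9, -15, -24, -39, -63, …
h₀=f(r): pull back L_f along r ⇒ L₀.
h=h₀': d/dx-closure on L₀ ⇒ L.
L = (6 + 24·x + 48·x^2 + 68·x^3 + 84·x^4 + 60·x^5 + 20·x^6) + (-1 - 3·x + 12·x^3 + 25·x^4 + 24·x^5 + 14·x^6 + 4·x^7)·Dx  (order 1).
h: a_k = -3, -18, -63, -192, -555, -1548, -4179, -11064, …
ICs: h(0) = -3.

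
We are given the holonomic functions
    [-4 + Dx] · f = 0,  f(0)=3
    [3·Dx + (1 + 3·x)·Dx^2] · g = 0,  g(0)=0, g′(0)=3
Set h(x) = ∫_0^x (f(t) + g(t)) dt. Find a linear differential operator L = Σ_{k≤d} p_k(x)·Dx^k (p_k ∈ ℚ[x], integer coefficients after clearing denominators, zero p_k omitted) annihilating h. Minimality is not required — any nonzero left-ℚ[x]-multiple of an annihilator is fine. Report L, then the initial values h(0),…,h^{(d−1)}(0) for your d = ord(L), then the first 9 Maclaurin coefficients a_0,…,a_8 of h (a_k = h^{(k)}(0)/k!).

f: a_k = 3, 12, 24, 32, 32, 128/5, 256/15, 1024/105, 512/105, …
g: a_k = 0, 3, -9/2, 9, -81/4, 243/5, -243/2, 2187/7, -6561/8, …
Sum ⇒ L₀ = lclm(L_f,L_g) in ℚ(x)⟨Dx⟩.
h=∫₀ˣh₀: take L = L₀·Dx.
L = (-120 - 144·x)·Dx^2 + (2 - 96·x - 144·x^2)·Dx^3 + (7 + 33·x + 36·x^2)·Dx^4  (order 4).
h: a_k = 0, 3, 15/2, 13/2, 41/4, 47/20, 371/30, -3133/210, 33829/840, …
ICs: h(0) = 0, h′(0) = 3, h′′(0) = 15, h′′′(0) = 39.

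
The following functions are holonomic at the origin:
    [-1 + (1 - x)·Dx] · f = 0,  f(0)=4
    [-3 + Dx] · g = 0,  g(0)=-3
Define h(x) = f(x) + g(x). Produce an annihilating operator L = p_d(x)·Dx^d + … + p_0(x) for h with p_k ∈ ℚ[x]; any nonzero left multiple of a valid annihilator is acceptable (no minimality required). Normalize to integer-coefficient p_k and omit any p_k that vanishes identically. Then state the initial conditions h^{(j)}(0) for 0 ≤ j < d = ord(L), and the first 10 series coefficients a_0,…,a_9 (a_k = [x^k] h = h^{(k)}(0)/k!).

f: a_k = 4, 4, 4, 4, 4, 4, 4, 4, 4, 4, …
g: a_k = -3, -9, -27/2, -27/2, -81/8, -243/40, -243/80, -729/560, -2187/4480, -729/4480, …
Weyl lclm of L_f,L_g ⇒ L₀ (ord ≤ 2).
L = (3 - 9·x) + (-7 + 18·x - 9·x^2)·Dx + (2 - 5·x + 3·x^2)·Dx^2  (order 2).
h: a_k = 1, -5, -19/2, -19/2, -49/8, -83/40, 77/80, 1511/560, 15733/4480, 17191/4480, …
ICs: h(0) = 1, h′(0) = -5.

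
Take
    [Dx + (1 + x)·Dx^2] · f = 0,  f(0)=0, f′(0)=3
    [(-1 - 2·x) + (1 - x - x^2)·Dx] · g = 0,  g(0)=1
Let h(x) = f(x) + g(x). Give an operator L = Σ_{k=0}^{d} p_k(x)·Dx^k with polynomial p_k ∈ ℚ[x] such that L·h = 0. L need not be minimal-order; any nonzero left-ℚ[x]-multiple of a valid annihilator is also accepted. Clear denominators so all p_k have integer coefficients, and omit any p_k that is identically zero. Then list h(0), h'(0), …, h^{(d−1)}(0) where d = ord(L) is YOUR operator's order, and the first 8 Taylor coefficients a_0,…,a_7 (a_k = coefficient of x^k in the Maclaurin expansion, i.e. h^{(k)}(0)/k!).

L = (-26 - 70·x - 76·x^2 - 36·x^3 - 12·x^4)·Dx + (-16 - 84·x - 160·x^2 - 144·x^3 - 74·x^4 - 20·x^5)·Dx^2 + (5 + 11·x - x^2 - 23·x^3 - 29·x^4 - 17·x^5 - 4·x^6)·Dx^3  (order 3).
h: a_k = 1, 4, 1/2, 4, 17/4, 43/5, 25/2, 150/7, …
ICs: h(0) = 1, h′(0) = 4, h′′(0) = 1.

f: a_k = 0, 3, -3/2, 1, -3/4, 3/5, -1/2, 3/7, …
g: a_k = 1, 1, 2, 3, 5, 8, 13, 21, …
Weyl lclm of L_f,L_g ⇒ L₀ (ord ≤ 3).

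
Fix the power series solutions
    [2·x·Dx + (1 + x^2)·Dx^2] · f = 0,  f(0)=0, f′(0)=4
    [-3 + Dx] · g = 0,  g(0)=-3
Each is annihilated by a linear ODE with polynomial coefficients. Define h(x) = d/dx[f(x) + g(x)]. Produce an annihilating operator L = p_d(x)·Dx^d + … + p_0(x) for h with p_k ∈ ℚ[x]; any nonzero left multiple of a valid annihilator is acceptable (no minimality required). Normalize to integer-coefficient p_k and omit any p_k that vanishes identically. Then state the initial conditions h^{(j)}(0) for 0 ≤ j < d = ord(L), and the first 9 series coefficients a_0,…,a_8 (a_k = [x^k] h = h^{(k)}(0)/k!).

L = (6 - 18·x - 18·x^2 - 18·x^3) + (-11 - 12·x^2 - 9·x^4)·Dx + (3 + 2·x + 6·x^2 + 2·x^3 + 3·x^4)·Dx^2  (order 2).
h: a_k = -5, -27, -89/2, -81/2, -211/8, -729/40, -1049/80, -2187/560, 11359/4480, …
ICs: h(0) = -5, h′(0) = -27.

f: a_k = 0, 4, 0, -4/3, 0, 4/5, 0, -4/7, 0, …
g: a_k = -3, -9, -27/2, -27/2, -81/8, -243/40, -243/80, -729/560, -2187/4480, …
L₀ := lclm(L_f,L_g); ord L₀ ≤ 2+1.
h₀' ⇒ L via d/dx closure of L₀.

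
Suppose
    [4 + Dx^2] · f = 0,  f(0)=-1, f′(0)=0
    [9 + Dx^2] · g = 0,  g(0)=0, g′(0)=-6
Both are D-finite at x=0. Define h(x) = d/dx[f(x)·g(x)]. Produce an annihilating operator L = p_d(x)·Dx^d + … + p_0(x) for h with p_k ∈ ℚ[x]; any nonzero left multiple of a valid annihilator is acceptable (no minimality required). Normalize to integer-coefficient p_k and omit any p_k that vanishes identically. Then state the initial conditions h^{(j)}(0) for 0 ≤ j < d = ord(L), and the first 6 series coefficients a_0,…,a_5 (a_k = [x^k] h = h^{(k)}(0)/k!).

f: a_k = -1, 0, 2, 0, -2/3, 0, …
g: a_k = 0, -6, 0, 9, 0, -81/20, …
Sym-product of L_f,L_g gives L₀ (≤ ord 4).
h₀' ⇒ L via d/dx closure of L₀.
L = 25 + 26·Dx^2 + Dx^4  (order 4).
h: a_k = 6, 0, -63, 0, 521/4, 0, …
ICs: h(0) = 6, h′(0) = 0, h′′(0) = -126, h′′′(0) = 0.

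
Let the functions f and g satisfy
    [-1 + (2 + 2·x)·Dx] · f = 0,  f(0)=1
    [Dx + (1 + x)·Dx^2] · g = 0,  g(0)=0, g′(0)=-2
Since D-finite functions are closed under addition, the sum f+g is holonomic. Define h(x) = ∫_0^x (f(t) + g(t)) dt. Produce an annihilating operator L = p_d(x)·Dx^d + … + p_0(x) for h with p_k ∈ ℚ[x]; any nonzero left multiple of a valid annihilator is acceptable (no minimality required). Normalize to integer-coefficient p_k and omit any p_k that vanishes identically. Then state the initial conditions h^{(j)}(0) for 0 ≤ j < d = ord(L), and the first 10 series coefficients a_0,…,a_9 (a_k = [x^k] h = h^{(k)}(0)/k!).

L = Dx^2 + (5 + 5·x)·Dx^3 + (2 + 4·x + 2·x^2)·Dx^4  (order 4).
h: a_k = 0, 1, -3/4, 7/24, -29/192, 59/640, -159/2560, 961/21504, -3865/114688, 7763/294912, …
ICs: h(0) = 0, h′(0) = 1, h′′(0) = -3/2, h′′′(0) = 7/4.

f: a_k = 1, 1/2, -1/8, 1/16, -5/128, 7/256, -21/1024, 33/2048, -429/32768, 715/65536, …
g: a_k = 0, -2, 1, -2/3, 1/2, -2/5, 1/3, -2/7, 1/4, -2/9, …
h₀=f+g: left-lcm gives L₀, ord ≤ 3.
h=∫h₀ ⇒ L = L₀·Dx.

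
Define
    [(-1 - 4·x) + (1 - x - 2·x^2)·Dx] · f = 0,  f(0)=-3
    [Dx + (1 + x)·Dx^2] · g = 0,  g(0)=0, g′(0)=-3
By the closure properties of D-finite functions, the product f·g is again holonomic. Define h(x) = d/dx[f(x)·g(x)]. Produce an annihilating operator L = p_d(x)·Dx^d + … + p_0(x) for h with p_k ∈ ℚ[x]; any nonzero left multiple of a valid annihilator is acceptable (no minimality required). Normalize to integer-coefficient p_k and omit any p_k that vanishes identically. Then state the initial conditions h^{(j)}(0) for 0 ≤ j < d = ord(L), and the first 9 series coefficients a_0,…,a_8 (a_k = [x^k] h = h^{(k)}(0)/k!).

f: a_k = -3, -3, -9, -15, -33, -63, -129, -255, -513, …
g: a_k = 0, -3, 3/2, -1, 3/4, -3/5, 1/2, -3/7, 3/8, …
Sym-product of L_f,L_g gives L₀ (≤ ord 2).
h₀' ⇒ L via d/dx closure of L₀.
L = (72 + 180·x + 144·x^2) + (13 + 93·x + 192·x^2 + 112·x^3)·Dx + (-5 - 8·x + 15·x^2 + 34·x^3 + 16·x^4)·Dx^2  (order 2).
h: a_k = 9, 9, 153/2, 129, 1701/4, 8883/10, 44721/20, 34407/7, 3160791/280, …
ICs: h(0) = 9, h′(0) = 9.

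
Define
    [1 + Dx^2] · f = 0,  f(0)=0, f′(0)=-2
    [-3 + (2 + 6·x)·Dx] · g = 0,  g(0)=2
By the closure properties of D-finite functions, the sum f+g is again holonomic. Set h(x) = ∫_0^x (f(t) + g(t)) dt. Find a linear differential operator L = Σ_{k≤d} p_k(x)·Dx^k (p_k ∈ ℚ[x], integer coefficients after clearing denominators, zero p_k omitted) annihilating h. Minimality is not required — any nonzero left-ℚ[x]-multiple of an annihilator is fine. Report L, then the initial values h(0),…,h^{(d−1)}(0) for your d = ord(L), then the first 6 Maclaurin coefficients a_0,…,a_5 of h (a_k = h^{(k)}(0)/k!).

L = (-93 - 72·x - 108·x^2)·Dx + (-10 + 18·x + 216·x^2 + 216·x^3)·Dx^2 + (-93 - 72·x - 108·x^2)·Dx^3 + (-10 + 18·x + 216·x^2 + 216·x^3)·Dx^4  (order 4).
h: a_k = 0, 2, 1/2, -3/4, 89/96, -81/64, …
ICs: h(0) = 0, h′(0) = 2, h′′(0) = 1, h′′′(0) = -9/2.

f: a_k = 0, -2, 0, 1/3, 0, -1/60, …
g: a_k = 2, 3, -9/4, 27/8, -405/64, 1701/128, …
f+g: L₀ = lclm(L_f,L_g), ord ≤ 2+1.
h=∫₀ˣh₀: take L = L₀·Dx.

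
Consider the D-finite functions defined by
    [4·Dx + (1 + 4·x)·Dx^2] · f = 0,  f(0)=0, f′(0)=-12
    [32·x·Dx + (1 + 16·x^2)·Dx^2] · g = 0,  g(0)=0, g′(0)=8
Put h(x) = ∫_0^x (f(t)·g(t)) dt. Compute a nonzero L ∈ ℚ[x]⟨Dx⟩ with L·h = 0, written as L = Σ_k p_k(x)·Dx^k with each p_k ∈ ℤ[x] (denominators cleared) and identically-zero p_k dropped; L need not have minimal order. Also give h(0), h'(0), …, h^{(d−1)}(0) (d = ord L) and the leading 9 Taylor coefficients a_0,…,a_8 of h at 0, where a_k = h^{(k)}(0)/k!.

L = (1536 + 11264·x + 81920·x^2 + 638976·x^3 + 1966080·x^4 + 3407872·x^5 + 4194304·x^7)·Dx^2 + (288 + 7936·x + 78848·x^2 + 495616·x^3 + 2228224·x^4 + 6094848·x^5 + 9175040·x^6 + 3145728·x^7 + 14680064·x^8)·Dx^3 + (48 + 1024·x + 12288·x^2 + 79872·x^3 + 368640·x^4 + 1277952·x^5 + 3145728·x^6 + 4718592·x^7 + 3145728·x^8 + 8388608·x^9)·Dx^4 + (5 + 72·x + 592·x^2 + 3584·x^3 + 16896·x^4 + 61440·x^5 + 172032·x^6 + 393216·x^7 + 589824·x^8 + 524288·x^9 + 1048576·x^10)·Dx^5  (order 5).
h: a_k = 0, 0, 0, -32, 48, 0, 256/3, -106496/105, 11264/5, …
ICs: h(0) = 0, h′(0) = 0, h′′(0) = 0, h′′′(0) = -192, h′′′′(0) = 1152.

f: a_k = 0, -12, 24, -64, 192, -3072/5, 2048, -49152/7, 24576, …
g: a_k = 0, 8, 0, -128/3, 0, 2048/5, 0, -32768/7, 0, …
Product ⇒ symmetric product L₀, ord ≤ 4.
Integrate: L := L₀·Dx.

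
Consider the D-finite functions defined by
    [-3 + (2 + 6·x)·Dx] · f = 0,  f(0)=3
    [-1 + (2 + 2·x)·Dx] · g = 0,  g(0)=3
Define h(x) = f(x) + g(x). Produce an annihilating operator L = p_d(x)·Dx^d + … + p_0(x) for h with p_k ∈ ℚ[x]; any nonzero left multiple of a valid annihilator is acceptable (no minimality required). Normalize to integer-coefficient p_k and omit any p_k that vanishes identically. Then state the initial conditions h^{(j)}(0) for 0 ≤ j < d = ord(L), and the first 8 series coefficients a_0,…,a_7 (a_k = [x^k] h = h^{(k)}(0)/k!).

L = -3 + (8 + 12·x)·Dx + (4 + 16·x + 12·x^2)·Dx^2  (order 2).
h: a_k = 6, 6, -15/4, 21/4, -615/64, 1281/64, -22995/512, 54153/512, …
ICs: h(0) = 6, h′(0) = 6.

f: a_k = 3, 9/2, -27/8, 81/16, -1215/128, 5103/256, -45927/1024, 216513/2048, …
g: a_k = 3, 3/2, -3/8, 3/16, -15/128, 21/256, -63/1024, 99/2048, …
f+g: L₀ = lclm(L_f,L_g), ord ≤ 1+1.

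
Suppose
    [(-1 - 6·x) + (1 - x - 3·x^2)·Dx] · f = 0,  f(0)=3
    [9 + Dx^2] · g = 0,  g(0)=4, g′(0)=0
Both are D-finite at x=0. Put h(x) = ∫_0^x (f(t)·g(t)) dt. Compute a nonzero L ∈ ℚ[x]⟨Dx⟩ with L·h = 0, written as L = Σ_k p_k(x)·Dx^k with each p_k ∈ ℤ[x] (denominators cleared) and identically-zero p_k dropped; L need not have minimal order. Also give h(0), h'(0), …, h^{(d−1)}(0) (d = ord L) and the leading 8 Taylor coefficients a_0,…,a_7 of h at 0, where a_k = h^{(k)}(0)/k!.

f: a_k = 3, 3, 12, 21, 57, 120, 291, 651, …
g: a_k = 4, 0, -18, 0, 27/2, 0, -81/20, 0, …
Sym-product of L_f,L_g gives L₀ (≤ ord 2).
h=∫₀ˣh₀: take L = L₀·Dx.
L = (-3 + 9·x + 27·x^2)·Dx + (2 + 12·x)·Dx^2 + (-1 + x + 3·x^2)·Dx^3  (order 3).
h: a_k = 0, 12, 6, -2, 15/2, 21/2, 95/4, 5757/140, …
ICs: h(0) = 0, h′(0) = 12, h′′(0) = 12.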